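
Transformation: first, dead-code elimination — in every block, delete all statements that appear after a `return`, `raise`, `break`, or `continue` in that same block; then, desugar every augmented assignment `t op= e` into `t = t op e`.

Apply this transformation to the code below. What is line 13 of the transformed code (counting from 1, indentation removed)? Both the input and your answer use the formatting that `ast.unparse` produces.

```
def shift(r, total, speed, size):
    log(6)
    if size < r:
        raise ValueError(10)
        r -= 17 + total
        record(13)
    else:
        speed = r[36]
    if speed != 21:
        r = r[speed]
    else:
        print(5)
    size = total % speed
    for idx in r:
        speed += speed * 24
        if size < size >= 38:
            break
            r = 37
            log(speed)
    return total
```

Transformed code:
def shift(r, total, speed, size):
    log(6)
    if size < r:
        raise ValueError(10)
    else:
        speed = r[36]
    if speed != 21:
        r = r[speed]
    else:
        print(5)
    size = total % speed
    for idx in r:
        speed = speed + speed * 24
        if size < size >= 38:
            break
    return total

speed = speed + speed * 24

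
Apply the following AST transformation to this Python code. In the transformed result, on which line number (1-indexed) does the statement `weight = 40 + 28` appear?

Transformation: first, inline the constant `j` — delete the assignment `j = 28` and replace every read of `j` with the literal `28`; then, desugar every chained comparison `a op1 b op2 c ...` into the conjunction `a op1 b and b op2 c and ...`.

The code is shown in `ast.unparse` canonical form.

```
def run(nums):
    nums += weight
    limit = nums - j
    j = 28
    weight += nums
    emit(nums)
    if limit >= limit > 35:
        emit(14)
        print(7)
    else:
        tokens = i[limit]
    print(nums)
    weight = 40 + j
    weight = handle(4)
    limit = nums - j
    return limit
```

Transformed code:
def run(nums):
    nums += weight
    limit = nums - 28
    weight += nums
    emit(nums)
    if limit >= limit and limit > 35:
        emit(14)
        print(7)
    else:
        tokens = i[limit]
    print(nums)
    weight = 40 + 28
    weight = handle(4)
    limit = nums - 28
    return limit

12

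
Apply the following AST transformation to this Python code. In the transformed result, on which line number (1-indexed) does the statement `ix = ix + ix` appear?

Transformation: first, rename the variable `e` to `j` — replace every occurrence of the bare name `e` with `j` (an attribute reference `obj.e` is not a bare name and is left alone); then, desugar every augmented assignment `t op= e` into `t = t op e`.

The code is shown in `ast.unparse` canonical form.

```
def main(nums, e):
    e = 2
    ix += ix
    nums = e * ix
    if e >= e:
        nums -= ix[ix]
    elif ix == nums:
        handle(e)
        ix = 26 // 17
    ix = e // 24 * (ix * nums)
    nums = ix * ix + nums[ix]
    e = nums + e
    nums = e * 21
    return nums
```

Transformed code:
def main(nums, j):
    j = 2
    ix = ix + ix
    nums = j * ix
    if j >= j:
        nums = nums - ix[ix]
    elif ix == nums:
        handle(j)
        ix = 26 // 17
    ix = j // 24 * (ix * nums)
    nums = ix * ix + nums[ix]
    j = nums + j
    nums = j * 21
    return nums

3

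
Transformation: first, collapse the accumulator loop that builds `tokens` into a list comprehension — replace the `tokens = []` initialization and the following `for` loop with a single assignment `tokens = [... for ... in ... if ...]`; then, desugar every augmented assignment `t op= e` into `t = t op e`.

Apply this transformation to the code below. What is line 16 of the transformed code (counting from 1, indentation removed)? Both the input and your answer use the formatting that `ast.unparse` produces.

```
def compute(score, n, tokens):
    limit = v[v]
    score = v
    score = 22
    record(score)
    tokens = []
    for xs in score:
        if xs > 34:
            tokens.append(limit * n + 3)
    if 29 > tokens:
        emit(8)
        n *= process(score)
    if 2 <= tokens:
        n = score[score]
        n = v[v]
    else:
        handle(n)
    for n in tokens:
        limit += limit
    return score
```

Transformed code:
def compute(score, n, tokens):
    limit = v[v]
    score = v
    score = 22
    record(score)
    tokens = [limit * n + 3 for xs in score if xs > 34]
    if 29 > tokens:
        emit(8)
        n = n * process(score)
    if 2 <= tokens:
        n = score[score]
        n = v[v]
    else:
        handle(n)
    for n in tokens:
        limit = limit + limit
    return score

limit = limit + limit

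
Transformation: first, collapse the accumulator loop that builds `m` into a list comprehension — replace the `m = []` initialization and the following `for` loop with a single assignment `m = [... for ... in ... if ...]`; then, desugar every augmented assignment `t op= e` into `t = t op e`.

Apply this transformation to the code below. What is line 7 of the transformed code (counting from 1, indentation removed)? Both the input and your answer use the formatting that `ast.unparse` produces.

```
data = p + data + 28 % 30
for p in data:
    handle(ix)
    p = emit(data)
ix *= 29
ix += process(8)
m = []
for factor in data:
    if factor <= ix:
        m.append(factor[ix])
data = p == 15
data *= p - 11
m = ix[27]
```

Transformed code:
data = p + data + 28 % 30
for p in data:
    handle(ix)
    p = emit(data)
ix = ix * 29
ix = ix + process(8)
m = [factor[ix] for factor in data if factor <= ix]
data = p == 15
data = data * (p - 11)
m = ix[27]

m = [factor[ix] for factor in data if factor <= ix]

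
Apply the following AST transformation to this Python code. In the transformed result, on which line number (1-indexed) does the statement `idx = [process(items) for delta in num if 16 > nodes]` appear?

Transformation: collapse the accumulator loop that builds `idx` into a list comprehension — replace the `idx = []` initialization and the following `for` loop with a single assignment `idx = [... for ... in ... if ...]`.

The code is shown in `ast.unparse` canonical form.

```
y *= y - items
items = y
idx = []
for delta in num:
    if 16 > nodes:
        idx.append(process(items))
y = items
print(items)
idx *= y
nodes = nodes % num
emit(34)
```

Transformed code:
y *= y - items
items = y
idx = [process(items) for delta in num if 16 > nodes]
y = items
print(items)
idx *= y
nodes = nodes % num
emit(34)

3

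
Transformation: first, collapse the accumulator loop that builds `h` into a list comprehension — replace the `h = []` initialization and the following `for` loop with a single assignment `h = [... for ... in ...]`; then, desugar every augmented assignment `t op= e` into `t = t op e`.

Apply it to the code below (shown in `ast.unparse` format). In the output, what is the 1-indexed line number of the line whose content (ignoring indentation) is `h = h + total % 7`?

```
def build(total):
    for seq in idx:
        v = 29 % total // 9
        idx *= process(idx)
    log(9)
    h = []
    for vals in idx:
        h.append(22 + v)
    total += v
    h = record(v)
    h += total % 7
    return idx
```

Transformed code:
def build(total):
    for seq in idx:
        v = 29 % total // 9
        idx = idx * process(idx)
    log(9)
    h = [22 + v for vals in idx]
    total = total + v
    h = record(v)
    h = h + total % 7
    return idx

9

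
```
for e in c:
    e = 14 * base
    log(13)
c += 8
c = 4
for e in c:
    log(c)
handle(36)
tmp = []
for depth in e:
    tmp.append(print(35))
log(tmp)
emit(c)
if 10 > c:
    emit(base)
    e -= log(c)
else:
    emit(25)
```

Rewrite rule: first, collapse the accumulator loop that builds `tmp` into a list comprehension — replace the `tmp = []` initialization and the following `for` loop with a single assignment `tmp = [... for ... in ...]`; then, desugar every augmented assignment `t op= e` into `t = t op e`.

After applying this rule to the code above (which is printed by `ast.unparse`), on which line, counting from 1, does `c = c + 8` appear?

Transformed code:
for e in c:
    e = 14 * base
    log(13)
c = c + 8
c = 4
for e in c:
    log(c)
handle(36)
tmp = [print(35) for depth in e]
log(tmp)
emit(c)
if 10 > c:
    emit(base)
    e = e - log(c)
else:
    emit(25)

4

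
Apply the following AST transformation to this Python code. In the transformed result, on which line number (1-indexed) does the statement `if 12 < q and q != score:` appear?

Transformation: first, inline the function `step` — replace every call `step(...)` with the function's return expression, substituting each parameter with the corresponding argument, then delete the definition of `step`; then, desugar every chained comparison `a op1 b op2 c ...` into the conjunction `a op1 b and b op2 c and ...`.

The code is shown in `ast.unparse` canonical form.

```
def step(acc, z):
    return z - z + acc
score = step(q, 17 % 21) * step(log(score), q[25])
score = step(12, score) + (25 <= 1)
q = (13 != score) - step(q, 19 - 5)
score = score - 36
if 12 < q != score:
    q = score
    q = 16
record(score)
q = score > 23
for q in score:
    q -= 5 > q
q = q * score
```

5

Transformed code:
score = (17 % 21 - 17 % 21 + q) * (q[25] - q[25] + log(score))
score = score - score + 12 + (25 <= 1)
q = (13 != score) - (19 - 5 - (19 - 5) + q)
score = score - 36
if 12 < q and q != score:
    q = score
    q = 16
record(score)
q = score > 23
for q in score:
    q -= 5 > q
q = q * score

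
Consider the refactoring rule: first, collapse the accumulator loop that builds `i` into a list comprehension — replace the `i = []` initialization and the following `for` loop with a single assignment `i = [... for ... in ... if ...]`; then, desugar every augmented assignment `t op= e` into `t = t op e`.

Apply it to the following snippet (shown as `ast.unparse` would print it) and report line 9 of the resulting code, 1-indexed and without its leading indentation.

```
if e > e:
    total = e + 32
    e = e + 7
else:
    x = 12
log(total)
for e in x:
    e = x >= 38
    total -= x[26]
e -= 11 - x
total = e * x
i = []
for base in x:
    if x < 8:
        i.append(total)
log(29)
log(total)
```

total = total - x[26]

Transformed code:
if e > e:
    total = e + 32
    e = e + 7
else:
    x = 12
log(total)
for e in x:
    e = x >= 38
    total = total - x[26]
e = e - (11 - x)
total = e * x
i = [total for base in x if x < 8]
log(29)
log(total)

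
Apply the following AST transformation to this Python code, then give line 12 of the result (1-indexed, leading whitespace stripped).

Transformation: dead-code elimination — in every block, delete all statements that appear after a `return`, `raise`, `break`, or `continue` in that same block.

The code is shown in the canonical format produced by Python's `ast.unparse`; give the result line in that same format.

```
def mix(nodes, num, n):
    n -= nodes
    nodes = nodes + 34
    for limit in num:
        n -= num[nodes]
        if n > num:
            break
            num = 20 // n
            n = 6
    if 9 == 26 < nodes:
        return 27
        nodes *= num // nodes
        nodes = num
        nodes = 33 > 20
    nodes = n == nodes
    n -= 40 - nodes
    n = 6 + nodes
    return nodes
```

n = 6 + nodes

Transformed code:
def mix(nodes, num, n):
    n -= nodes
    nodes = nodes + 34
    for limit in num:
        n -= num[nodes]
        if n > num:
            break
    if 9 == 26 < nodes:
        return 27
    nodes = n == nodes
    n -= 40 - nodes
    n = 6 + nodes
    return nodes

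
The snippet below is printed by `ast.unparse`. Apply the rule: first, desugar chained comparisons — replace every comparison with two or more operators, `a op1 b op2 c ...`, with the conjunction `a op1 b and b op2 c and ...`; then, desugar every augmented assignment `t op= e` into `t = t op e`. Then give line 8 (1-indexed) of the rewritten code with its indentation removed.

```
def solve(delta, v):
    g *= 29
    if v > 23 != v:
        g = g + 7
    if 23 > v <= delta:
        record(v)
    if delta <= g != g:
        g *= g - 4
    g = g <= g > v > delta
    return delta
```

g = g * (g - 4)

Transformed code:
def solve(delta, v):
    g = g * 29
    if v > 23 and 23 != v:
        g = g + 7
    if 23 > v and v <= delta:
        record(v)
    if delta <= g and g != g:
        g = g * (g - 4)
    g = g <= g and g > v and (v > delta)
    return delta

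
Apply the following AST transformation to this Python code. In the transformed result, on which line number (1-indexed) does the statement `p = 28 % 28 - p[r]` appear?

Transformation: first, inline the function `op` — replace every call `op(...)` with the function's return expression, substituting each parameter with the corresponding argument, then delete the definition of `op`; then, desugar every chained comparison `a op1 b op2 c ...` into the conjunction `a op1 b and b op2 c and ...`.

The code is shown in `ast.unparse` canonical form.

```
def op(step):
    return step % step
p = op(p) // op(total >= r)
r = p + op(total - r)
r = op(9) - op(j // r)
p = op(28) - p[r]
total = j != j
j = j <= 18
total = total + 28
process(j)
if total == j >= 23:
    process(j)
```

Transformed code:
p = p % p // ((total >= r) % (total >= r))
r = p + (total - r) % (total - r)
r = 9 % 9 - j // r % (j // r)
p = 28 % 28 - p[r]
total = j != j
j = j <= 18
total = total + 28
process(j)
if total == j and j >= 23:
    process(j)

4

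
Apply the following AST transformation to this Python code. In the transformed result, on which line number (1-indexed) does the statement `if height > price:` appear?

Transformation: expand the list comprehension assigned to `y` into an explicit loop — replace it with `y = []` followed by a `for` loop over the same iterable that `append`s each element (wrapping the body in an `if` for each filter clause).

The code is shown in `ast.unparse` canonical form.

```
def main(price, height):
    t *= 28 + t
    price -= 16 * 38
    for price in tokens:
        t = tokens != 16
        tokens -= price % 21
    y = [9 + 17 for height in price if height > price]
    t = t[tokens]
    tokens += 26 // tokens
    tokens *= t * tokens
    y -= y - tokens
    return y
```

Transformed code:
def main(price, height):
    t *= 28 + t
    price -= 16 * 38
    for price in tokens:
        t = tokens != 16
        tokens -= price % 21
    y = []
    for height in price:
        if height > price:
            y.append(9 + 17)
    t = t[tokens]
    tokens += 26 // tokens
    tokens *= t * tokens
    y -= y - tokens
    return y

9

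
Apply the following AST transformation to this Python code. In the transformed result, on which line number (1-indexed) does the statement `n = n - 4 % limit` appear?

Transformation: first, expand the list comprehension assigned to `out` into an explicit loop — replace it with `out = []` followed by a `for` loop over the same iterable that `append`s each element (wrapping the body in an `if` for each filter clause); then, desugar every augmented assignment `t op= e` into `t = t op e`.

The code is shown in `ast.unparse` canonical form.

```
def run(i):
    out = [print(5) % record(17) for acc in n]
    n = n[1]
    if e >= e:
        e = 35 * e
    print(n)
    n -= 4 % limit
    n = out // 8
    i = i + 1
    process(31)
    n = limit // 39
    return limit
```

9

Transformed code:
def run(i):
    out = []
    for acc in n:
        out.append(print(5) % record(17))
    n = n[1]
    if e >= e:
        e = 35 * e
    print(n)
    n = n - 4 % limit
    n = out // 8
    i = i + 1
    process(31)
    n = limit // 39
    return limit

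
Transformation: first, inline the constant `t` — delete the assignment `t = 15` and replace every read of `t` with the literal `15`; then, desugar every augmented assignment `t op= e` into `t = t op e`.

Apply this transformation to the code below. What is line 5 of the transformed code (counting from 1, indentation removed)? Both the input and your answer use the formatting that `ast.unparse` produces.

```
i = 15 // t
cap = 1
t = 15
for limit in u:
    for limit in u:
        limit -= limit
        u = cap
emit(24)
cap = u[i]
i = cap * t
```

Transformed code:
i = 15 // 15
cap = 1
for limit in u:
    for limit in u:
        limit = limit - limit
        u = cap
emit(24)
cap = u[i]
i = cap * 15

limit = limit - limit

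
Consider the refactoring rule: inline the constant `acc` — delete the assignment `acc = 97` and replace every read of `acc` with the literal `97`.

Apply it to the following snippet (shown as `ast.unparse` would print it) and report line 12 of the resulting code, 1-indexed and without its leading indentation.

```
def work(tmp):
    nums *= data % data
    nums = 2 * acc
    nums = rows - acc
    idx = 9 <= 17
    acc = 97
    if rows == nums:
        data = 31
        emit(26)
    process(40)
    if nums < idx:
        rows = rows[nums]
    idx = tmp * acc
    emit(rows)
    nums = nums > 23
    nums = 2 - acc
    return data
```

idx = tmp * 97

Transformed code:
def work(tmp):
    nums *= data % data
    nums = 2 * 97
    nums = rows - 97
    idx = 9 <= 17
    if rows == nums:
        data = 31
        emit(26)
    process(40)
    if nums < idx:
        rows = rows[nums]
    idx = tmp * 97
    emit(rows)
    nums = nums > 23
    nums = 2 - 97
    return data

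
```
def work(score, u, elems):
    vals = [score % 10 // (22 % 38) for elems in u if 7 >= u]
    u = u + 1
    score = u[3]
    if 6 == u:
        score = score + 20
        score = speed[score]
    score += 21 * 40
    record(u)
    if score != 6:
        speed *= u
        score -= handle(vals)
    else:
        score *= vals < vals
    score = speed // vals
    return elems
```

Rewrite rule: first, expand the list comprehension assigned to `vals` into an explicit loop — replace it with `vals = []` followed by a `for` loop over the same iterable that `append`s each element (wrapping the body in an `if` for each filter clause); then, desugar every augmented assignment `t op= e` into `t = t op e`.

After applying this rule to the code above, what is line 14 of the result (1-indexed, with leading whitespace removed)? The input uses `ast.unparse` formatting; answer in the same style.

speed = speed * u

Transformed code:
def work(score, u, elems):
    vals = []
    for elems in u:
        if 7 >= u:
            vals.append(score % 10 // (22 % 38))
    u = u + 1
    score = u[3]
    if 6 == u:
        score = score + 20
        score = speed[score]
    score = score + 21 * 40
    record(u)
    if score != 6:
        speed = speed * u
        score = score - handle(vals)
    else:
        score = score * (vals < vals)
    score = speed // vals
    return elems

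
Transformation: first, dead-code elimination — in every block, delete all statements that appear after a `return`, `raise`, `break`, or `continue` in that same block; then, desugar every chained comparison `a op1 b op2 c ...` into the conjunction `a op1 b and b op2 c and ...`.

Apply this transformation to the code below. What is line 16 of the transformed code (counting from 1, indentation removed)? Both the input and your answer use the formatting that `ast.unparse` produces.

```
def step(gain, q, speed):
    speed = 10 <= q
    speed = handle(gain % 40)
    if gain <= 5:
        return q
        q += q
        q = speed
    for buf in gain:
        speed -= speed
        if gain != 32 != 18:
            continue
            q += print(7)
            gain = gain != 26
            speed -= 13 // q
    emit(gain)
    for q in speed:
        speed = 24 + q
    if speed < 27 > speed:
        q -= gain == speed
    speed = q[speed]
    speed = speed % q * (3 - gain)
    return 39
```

Transformed code:
def step(gain, q, speed):
    speed = 10 <= q
    speed = handle(gain % 40)
    if gain <= 5:
        return q
    for buf in gain:
        speed -= speed
        if gain != 32 and 32 != 18:
            continue
    emit(gain)
    for q in speed:
        speed = 24 + q
    if speed < 27 and 27 > speed:
        q -= gain == speed
    speed = q[speed]
    speed = speed % q * (3 - gain)
    return 39

speed = speed % q * (3 - gain)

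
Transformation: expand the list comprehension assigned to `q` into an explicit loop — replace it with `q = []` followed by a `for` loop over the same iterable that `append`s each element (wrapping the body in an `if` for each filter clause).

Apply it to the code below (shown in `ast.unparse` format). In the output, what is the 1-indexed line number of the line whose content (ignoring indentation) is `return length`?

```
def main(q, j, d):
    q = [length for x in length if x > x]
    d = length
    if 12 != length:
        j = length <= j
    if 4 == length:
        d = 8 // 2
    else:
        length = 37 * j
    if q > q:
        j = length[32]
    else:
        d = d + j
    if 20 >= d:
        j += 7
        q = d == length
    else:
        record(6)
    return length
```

Transformed code:
def main(q, j, d):
    q = []
    for x in length:
        if x > x:
            q.append(length)
    d = length
    if 12 != length:
        j = length <= j
    if 4 == length:
        d = 8 // 2
    else:
        length = 37 * j
    if q > q:
        j = length[32]
    else:
        d = d + j
    if 20 >= d:
        j += 7
        q = d == length
    else:
        record(6)
    return length

22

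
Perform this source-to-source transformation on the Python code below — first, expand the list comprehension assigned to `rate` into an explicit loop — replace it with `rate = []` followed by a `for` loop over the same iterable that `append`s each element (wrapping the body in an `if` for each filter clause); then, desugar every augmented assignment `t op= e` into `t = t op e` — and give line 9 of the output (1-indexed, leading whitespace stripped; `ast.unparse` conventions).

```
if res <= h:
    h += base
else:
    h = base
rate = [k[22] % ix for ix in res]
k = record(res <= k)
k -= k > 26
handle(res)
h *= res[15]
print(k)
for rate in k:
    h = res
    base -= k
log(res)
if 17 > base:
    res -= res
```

Transformed code:
if res <= h:
    h = h + base
else:
    h = base
rate = []
for ix in res:
    rate.append(k[22] % ix)
k = record(res <= k)
k = k - (k > 26)
handle(res)
h = h * res[15]
print(k)
for rate in k:
    h = res
    base = base - k
log(res)
if 17 > base:
    res = res - res

k = k - (k > 26)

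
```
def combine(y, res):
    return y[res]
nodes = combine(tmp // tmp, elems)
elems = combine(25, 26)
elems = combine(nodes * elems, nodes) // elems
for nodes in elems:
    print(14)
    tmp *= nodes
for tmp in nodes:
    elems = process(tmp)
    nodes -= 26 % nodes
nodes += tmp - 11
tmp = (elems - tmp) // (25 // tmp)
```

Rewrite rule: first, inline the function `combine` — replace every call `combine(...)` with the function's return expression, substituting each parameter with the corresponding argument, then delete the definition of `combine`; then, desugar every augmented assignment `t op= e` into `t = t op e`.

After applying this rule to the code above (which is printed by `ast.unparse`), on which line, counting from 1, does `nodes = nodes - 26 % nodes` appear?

9

Transformed code:
nodes = (tmp // tmp)[elems]
elems = 25[26]
elems = (nodes * elems)[nodes] // elems
for nodes in elems:
    print(14)
    tmp = tmp * nodes
for tmp in nodes:
    elems = process(tmp)
    nodes = nodes - 26 % nodes
nodes = nodes + (tmp - 11)
tmp = (elems - tmp) // (25 // tmp)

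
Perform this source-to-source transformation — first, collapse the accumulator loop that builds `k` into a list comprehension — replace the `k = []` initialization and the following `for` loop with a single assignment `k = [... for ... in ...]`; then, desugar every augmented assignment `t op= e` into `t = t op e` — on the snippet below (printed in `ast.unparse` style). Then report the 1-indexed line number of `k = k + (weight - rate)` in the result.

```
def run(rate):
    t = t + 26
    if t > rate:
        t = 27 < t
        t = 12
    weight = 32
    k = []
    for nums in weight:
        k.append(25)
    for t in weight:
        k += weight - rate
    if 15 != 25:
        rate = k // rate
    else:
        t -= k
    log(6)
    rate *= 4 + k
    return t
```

9

Transformed code:
def run(rate):
    t = t + 26
    if t > rate:
        t = 27 < t
        t = 12
    weight = 32
    k = [25 for nums in weight]
    for t in weight:
        k = k + (weight - rate)
    if 15 != 25:
        rate = k // rate
    else:
        t = t - k
    log(6)
    rate = rate * (4 + k)
    return t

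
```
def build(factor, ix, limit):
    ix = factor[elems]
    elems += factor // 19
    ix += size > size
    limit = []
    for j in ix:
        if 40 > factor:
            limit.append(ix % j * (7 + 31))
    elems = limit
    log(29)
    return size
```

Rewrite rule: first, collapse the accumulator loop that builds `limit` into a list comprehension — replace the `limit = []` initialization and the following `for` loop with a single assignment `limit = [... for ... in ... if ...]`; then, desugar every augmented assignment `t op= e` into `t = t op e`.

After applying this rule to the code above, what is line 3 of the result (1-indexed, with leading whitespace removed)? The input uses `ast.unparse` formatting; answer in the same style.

elems = elems + factor // 19

Transformed code:
def build(factor, ix, limit):
    ix = factor[elems]
    elems = elems + factor // 19
    ix = ix + (size > size)
    limit = [ix % j * (7 + 31) for j in ix if 40 > factor]
    elems = limit
    log(29)
    return size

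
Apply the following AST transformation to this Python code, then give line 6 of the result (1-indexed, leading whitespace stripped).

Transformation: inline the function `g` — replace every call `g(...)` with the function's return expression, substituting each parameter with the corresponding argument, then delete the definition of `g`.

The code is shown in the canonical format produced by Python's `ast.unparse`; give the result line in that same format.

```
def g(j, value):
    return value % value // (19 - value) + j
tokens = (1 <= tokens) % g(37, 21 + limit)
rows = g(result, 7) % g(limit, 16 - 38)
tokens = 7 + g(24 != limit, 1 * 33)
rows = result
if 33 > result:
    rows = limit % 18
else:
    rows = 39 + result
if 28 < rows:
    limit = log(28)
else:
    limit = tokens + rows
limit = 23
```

rows = limit % 18

Transformed code:
tokens = (1 <= tokens) % ((21 + limit) % (21 + limit) // (19 - (21 + limit)) + 37)
rows = (7 % 7 // (19 - 7) + result) % ((16 - 38) % (16 - 38) // (19 - (16 - 38)) + limit)
tokens = 7 + (1 * 33 % (1 * 33) // (19 - 1 * 33) + (24 != limit))
rows = result
if 33 > result:
    rows = limit % 18
else:
    rows = 39 + result
if 28 < rows:
    limit = log(28)
else:
    limit = tokens + rows
limit = 23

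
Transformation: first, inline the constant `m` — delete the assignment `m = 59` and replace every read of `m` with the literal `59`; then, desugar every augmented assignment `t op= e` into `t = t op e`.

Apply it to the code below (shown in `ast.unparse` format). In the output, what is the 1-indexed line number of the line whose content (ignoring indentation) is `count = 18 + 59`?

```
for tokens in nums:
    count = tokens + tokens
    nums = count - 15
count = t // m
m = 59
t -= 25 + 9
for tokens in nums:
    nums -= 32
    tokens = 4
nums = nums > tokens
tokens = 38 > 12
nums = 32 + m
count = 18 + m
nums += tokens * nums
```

Transformed code:
for tokens in nums:
    count = tokens + tokens
    nums = count - 15
count = t // 59
t = t - (25 + 9)
for tokens in nums:
    nums = nums - 32
    tokens = 4
nums = nums > tokens
tokens = 38 > 12
nums = 32 + 59
count = 18 + 59
nums = nums + tokens * nums

12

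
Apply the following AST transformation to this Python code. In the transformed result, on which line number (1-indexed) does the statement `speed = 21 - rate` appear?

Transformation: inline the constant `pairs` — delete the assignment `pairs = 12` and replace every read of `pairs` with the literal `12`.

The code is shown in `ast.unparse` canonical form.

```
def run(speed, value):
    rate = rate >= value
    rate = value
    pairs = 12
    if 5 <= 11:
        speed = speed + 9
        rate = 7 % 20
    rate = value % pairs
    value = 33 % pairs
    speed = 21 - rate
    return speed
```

Transformed code:
def run(speed, value):
    rate = rate >= value
    rate = value
    if 5 <= 11:
        speed = speed + 9
        rate = 7 % 20
    rate = value % 12
    value = 33 % 12
    speed = 21 - rate
    return speed

9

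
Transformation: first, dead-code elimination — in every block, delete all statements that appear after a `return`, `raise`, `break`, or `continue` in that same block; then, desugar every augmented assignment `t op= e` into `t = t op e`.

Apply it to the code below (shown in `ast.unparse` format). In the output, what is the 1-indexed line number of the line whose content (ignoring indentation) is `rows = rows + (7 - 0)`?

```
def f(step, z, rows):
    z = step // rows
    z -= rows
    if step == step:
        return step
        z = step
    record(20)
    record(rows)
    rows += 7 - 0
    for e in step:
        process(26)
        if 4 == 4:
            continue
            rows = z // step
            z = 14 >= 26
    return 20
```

8

Transformed code:
def f(step, z, rows):
    z = step // rows
    z = z - rows
    if step == step:
        return step
    record(20)
    record(rows)
    rows = rows + (7 - 0)
    for e in step:
        process(26)
        if 4 == 4:
            continue
    return 20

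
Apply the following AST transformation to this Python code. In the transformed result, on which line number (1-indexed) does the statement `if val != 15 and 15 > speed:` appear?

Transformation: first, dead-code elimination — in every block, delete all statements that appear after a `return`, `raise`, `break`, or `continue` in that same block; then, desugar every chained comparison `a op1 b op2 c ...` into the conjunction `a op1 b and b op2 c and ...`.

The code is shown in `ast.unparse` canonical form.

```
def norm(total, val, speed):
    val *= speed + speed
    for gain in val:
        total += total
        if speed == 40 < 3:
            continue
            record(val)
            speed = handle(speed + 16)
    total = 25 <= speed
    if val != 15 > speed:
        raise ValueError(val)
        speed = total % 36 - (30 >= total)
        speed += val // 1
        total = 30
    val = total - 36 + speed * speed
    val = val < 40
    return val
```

Transformed code:
def norm(total, val, speed):
    val *= speed + speed
    for gain in val:
        total += total
        if speed == 40 and 40 < 3:
            continue
    total = 25 <= speed
    if val != 15 and 15 > speed:
        raise ValueError(val)
    val = total - 36 + speed * speed
    val = val < 40
    return val

8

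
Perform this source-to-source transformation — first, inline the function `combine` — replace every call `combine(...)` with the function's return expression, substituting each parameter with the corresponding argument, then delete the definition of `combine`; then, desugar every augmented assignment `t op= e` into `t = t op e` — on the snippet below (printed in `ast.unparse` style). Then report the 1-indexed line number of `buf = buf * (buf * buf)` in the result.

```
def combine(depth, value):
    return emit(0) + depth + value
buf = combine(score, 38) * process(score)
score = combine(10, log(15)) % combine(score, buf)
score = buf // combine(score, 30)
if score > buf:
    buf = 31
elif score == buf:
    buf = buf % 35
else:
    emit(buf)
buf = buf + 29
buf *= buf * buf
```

Transformed code:
buf = (emit(0) + score + 38) * process(score)
score = (emit(0) + 10 + log(15)) % (emit(0) + score + buf)
score = buf // (emit(0) + score + 30)
if score > buf:
    buf = 31
elif score == buf:
    buf = buf % 35
else:
    emit(buf)
buf = buf + 29
buf = buf * (buf * buf)

11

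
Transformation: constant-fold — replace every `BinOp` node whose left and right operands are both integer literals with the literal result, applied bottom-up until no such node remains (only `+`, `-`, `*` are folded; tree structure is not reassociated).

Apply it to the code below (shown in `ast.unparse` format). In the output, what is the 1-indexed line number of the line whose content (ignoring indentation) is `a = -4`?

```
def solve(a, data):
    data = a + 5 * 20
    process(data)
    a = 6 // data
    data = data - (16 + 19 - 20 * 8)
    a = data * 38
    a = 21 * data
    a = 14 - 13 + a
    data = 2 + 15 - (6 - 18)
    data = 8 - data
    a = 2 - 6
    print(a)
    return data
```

11

Transformed code:
def solve(a, data):
    data = a + 100
    process(data)
    a = 6 // data
    data = data - -125
    a = data * 38
    a = 21 * data
    a = 1 + a
    data = 29
    data = 8 - data
    a = -4
    print(a)
    return data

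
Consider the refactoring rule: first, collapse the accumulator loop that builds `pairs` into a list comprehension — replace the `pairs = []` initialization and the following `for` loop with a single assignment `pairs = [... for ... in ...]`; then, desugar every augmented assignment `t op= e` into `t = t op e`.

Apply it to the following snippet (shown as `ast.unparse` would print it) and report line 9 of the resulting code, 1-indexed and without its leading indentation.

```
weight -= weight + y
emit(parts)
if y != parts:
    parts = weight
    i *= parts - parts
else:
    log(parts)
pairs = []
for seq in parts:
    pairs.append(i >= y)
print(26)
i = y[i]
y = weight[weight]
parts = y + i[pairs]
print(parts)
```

print(26)

Transformed code:
weight = weight - (weight + y)
emit(parts)
if y != parts:
    parts = weight
    i = i * (parts - parts)
else:
    log(parts)
pairs = [i >= y for seq in parts]
print(26)
i = y[i]
y = weight[weight]
parts = y + i[pairs]
print(parts)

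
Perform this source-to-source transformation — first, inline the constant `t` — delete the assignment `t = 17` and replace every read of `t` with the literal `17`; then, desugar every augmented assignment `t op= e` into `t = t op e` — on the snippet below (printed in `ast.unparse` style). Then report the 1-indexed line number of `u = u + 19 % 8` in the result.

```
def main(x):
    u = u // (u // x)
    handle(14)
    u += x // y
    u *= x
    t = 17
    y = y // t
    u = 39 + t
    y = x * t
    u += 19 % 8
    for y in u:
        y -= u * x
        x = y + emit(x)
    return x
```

Transformed code:
def main(x):
    u = u // (u // x)
    handle(14)
    u = u + x // y
    u = u * x
    y = y // 17
    u = 39 + 17
    y = x * 17
    u = u + 19 % 8
    for y in u:
        y = y - u * x
        x = y + emit(x)
    return x

9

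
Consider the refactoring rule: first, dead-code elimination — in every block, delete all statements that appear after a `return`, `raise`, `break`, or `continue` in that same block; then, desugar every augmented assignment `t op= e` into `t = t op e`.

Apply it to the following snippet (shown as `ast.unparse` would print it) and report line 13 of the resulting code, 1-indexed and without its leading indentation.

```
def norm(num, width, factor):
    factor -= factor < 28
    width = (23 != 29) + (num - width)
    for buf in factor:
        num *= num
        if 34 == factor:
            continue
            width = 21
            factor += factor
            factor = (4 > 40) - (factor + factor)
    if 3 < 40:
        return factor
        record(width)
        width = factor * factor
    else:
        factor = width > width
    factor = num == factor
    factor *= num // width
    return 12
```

Transformed code:
def norm(num, width, factor):
    factor = factor - (factor < 28)
    width = (23 != 29) + (num - width)
    for buf in factor:
        num = num * num
        if 34 == factor:
            continue
    if 3 < 40:
        return factor
    else:
        factor = width > width
    factor = num == factor
    factor = factor * (num // width)
    return 12

factor = factor * (num // width)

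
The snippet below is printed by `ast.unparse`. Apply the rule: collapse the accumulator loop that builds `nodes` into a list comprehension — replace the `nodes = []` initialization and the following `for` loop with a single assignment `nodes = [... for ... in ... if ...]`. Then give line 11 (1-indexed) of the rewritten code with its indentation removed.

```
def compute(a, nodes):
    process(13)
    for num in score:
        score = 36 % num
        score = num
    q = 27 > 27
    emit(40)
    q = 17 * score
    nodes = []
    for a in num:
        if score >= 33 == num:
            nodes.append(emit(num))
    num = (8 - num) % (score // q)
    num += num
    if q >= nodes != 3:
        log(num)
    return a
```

num += num

Transformed code:
def compute(a, nodes):
    process(13)
    for num in score:
        score = 36 % num
        score = num
    q = 27 > 27
    emit(40)
    q = 17 * score
    nodes = [emit(num) for a in num if score >= 33 == num]
    num = (8 - num) % (score // q)
    num += num
    if q >= nodes != 3:
        log(num)
    return a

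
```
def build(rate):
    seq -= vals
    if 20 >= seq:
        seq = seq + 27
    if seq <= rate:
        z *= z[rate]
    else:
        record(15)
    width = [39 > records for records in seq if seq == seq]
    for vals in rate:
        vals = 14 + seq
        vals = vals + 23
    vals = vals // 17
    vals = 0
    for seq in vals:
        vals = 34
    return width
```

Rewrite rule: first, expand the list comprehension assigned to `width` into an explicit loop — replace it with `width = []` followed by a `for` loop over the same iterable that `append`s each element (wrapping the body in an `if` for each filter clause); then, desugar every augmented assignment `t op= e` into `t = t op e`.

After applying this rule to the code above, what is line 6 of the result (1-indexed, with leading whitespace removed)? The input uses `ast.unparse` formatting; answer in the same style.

z = z * z[rate]

Transformed code:
def build(rate):
    seq = seq - vals
    if 20 >= seq:
        seq = seq + 27
    if seq <= rate:
        z = z * z[rate]
    else:
        record(15)
    width = []
    for records in seq:
        if seq == seq:
            width.append(39 > records)
    for vals in rate:
        vals = 14 + seq
        vals = vals + 23
    vals = vals // 17
    vals = 0
    for seq in vals:
        vals = 34
    return width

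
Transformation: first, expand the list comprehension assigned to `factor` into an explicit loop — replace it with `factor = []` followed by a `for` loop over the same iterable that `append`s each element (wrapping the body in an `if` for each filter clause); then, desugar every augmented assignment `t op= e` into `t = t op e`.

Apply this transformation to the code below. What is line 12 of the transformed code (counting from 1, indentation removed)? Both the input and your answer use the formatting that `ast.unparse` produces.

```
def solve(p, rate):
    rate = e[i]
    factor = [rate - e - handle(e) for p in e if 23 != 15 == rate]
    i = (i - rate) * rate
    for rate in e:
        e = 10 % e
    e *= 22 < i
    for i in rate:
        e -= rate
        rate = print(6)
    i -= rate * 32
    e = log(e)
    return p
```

Transformed code:
def solve(p, rate):
    rate = e[i]
    factor = []
    for p in e:
        if 23 != 15 == rate:
            factor.append(rate - e - handle(e))
    i = (i - rate) * rate
    for rate in e:
        e = 10 % e
    e = e * (22 < i)
    for i in rate:
        e = e - rate
        rate = print(6)
    i = i - rate * 32
    e = log(e)
    return p

e = e - rate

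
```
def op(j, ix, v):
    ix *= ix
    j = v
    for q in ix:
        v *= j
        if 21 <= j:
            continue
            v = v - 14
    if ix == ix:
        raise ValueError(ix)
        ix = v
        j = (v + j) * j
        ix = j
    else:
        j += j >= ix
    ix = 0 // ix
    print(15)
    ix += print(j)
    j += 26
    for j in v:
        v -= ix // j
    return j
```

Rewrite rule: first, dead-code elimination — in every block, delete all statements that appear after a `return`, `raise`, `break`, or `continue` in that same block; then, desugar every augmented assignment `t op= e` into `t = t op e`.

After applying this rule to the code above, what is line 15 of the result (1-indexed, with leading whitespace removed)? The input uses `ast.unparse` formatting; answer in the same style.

Transformed code:
def op(j, ix, v):
    ix = ix * ix
    j = v
    for q in ix:
        v = v * j
        if 21 <= j:
            continue
    if ix == ix:
        raise ValueError(ix)
    else:
        j = j + (j >= ix)
    ix = 0 // ix
    print(15)
    ix = ix + print(j)
    j = j + 26
    for j in v:
        v = v - ix // j
    return j

j = j + 26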